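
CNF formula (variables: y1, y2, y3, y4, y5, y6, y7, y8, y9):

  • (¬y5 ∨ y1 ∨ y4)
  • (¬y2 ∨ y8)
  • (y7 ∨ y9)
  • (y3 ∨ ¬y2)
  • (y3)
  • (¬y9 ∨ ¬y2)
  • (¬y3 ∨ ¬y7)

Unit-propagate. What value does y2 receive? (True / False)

False

(y3) is a unit clause: y3 = True.
(¬y3 ∨ ¬y7): since y3 = True, the clause reduces to (¬y7). y7 = False.
(y9 ∨ y7): since y7 = False, the clause reduces to (y9). y9 = True.
In (¬y2 ∨ ¬y9), ¬y9 is now false; ¬y2 must hold, so y2 = False.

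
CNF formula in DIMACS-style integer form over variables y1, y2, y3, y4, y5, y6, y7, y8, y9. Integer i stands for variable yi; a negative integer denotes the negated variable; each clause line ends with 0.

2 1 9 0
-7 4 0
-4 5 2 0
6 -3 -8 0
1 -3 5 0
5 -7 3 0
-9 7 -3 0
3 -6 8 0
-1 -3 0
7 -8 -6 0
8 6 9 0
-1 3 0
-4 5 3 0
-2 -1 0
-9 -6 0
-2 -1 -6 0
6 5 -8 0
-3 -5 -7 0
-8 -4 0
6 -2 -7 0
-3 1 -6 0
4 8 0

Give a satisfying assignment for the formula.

y1=F  y2=T  y3=F  y4=F  y5=T  y6=F  y7=F  y8=T  y9=F

Try y1 = False.
The remaining clauses are satisfied by y2 = True, y3 = False, y4 = False, y5 = True, y6 = False, y7 = False, y8 = True, y9 = False.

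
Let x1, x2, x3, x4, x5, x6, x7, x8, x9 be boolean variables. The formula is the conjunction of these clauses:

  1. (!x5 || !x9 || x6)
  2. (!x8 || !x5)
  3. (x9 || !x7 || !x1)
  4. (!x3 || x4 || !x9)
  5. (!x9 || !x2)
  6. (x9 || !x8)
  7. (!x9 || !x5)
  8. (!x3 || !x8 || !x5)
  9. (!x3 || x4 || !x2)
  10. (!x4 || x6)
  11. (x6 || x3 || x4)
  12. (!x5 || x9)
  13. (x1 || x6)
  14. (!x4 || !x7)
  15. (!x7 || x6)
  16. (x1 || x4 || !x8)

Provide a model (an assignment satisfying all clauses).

x1=T, x2=T, x3=F, x4=T, x5=F, x6=T, x7=F, x8=F, x9=F

x5 occurs only negated in the remaining clauses — set x5 = False.
x6 occurs only positively in the remaining clauses — set x6 = True.
Branch on x1: take x1 = True.
Branch on x2: take x2 = True.
  then x9 is forced to False.
  then x7 is forced to False.
  then x8 is forced to False.
Set x3 = False and propagate.
x4 is now unconstrained; take x4 = True.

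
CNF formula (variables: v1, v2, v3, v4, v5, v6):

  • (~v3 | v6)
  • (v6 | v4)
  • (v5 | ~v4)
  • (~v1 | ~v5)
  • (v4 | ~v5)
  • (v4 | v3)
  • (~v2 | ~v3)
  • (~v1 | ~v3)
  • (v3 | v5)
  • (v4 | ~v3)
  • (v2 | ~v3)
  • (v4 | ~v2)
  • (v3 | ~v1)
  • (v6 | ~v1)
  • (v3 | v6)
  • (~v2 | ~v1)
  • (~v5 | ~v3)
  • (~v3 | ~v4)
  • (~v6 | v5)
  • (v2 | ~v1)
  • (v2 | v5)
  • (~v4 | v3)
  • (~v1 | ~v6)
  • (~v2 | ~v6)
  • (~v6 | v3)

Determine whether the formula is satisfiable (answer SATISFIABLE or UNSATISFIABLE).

UNSATISFIABLE

v3 = True:
  propagation gives v6=True, v2=False; an empty clause results — contradiction.
v3 = False:
  propagation gives v4=True; an empty clause results — contradiction.
Every branch closes, so no satisfying assignment exists.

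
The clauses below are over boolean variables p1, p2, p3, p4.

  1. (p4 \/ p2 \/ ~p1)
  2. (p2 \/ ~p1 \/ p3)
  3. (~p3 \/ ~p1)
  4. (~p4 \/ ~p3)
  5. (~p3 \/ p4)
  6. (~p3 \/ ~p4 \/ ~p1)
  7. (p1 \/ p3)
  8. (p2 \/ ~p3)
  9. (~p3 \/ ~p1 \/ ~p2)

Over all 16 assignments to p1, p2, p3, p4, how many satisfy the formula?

Satisfying assignments:
  p1=1 p2=1 p3=0 p4=0
  p1=1 p2=1 p3=0 p4=1
Count: 2.

2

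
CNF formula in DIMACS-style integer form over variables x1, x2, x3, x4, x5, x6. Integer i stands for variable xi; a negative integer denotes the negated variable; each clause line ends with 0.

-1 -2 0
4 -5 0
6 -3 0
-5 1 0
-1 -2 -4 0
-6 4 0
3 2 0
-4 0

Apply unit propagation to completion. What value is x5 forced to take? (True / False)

False

Unit clause (¬x4) sets x4 = False.
(x4 ∨ ¬x5): since x4 = False, the clause reduces to (¬x5). x5 = False.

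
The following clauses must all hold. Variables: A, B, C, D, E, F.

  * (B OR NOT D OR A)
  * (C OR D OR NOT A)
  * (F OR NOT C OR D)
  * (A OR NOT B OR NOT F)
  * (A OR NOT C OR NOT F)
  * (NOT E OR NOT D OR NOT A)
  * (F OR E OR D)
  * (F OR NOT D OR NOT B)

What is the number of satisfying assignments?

Split on D, then A.
  D=T, A=T: C free; 3 ways for (B,E,F) × 2^1 = 6.
  D=T, A=F: a clause becomes empty — 0.
  D=F, A=T: remaining (B,C,E,F) ∈ {(F,T,F,T); (F,T,T,T); (T,T,F,T); (T,T,T,T)} — 4.
  D=F, A=F: remaining (B,C,E,F) ∈ {(F,F,F,T); (F,F,T,F); (F,F,T,T); (T,F,T,F)} — 4.
Total: 6 + 0 + 4 + 4 = 14.

14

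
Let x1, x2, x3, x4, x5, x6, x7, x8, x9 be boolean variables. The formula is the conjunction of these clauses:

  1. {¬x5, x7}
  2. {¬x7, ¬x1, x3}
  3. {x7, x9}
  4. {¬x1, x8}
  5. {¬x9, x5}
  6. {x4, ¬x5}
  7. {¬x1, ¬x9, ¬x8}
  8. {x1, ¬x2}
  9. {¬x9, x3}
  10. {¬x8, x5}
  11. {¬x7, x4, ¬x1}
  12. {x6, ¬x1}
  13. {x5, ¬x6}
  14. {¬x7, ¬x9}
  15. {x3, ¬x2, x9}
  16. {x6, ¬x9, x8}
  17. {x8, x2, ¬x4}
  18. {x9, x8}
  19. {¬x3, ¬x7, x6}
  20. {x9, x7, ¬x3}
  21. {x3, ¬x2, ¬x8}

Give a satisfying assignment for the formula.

x1=True, x2=True, x3=True, x4=True, x5=True, x6=True, x7=True, x8=True, x9=False

Check each clause:
  1. {x7, ¬x5} — x7 is true.
  2. {x3, ¬x7, ¬x1} — x3 is true.
  3. {x7, x9} — x7 is true.
  4. {¬x1, x8} — x8 is true.
  5. {x5, ¬x9} — x5 is true.
  6. {¬x5, x4} — x4 is true.
  7. {¬x8, ¬x9, ¬x1} — ¬x9 is true.
  8. {x1, ¬x2} — x1 is true.
  9. {¬x9, x3} — x3 is true.
  10. {¬x8, x5} — x5 is true.
  11. {¬x1, ¬x7, x4} — x4 is true.
  12. {¬x1, x6} — x6 is true.
  13. {x5, ¬x6} — x5 is true.
  14. {¬x7, ¬x9} — ¬x9 is true.
  15. {x9, x3, ¬x2} — x3 is true.
  16. {x8, x6, ¬x9} — x8 is true.
  17. {x2, ¬x4, x8} — x8 is true.
  18. {x8, x9} — x8 is true.
  19. {x6, ¬x3, ¬x7} — x6 is true.
  20. {x9, x7, ¬x3} — x7 is true.
  21. {¬x8, ¬x2, x3} — x3 is true.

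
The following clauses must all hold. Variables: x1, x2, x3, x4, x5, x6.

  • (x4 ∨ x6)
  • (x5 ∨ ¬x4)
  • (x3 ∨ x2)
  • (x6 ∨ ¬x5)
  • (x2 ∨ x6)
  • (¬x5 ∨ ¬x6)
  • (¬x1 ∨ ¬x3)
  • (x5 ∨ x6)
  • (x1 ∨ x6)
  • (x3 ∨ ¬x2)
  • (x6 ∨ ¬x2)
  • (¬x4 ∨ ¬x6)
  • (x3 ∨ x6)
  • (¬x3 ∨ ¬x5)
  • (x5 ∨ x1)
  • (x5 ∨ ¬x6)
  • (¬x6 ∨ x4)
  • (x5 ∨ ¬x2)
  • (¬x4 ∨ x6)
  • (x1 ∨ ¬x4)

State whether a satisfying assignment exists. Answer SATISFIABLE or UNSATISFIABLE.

x6 = True:
  propagation gives x5=False; an empty clause results — contradiction.
x6 = False:
  propagation gives x4=True; an empty clause results — contradiction.
Every branch closes, so no satisfying assignment exists.

UNSATISFIABLE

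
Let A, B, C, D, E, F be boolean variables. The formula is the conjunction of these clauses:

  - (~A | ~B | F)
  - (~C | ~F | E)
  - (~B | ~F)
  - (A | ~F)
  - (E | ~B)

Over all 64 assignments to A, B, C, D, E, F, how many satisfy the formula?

26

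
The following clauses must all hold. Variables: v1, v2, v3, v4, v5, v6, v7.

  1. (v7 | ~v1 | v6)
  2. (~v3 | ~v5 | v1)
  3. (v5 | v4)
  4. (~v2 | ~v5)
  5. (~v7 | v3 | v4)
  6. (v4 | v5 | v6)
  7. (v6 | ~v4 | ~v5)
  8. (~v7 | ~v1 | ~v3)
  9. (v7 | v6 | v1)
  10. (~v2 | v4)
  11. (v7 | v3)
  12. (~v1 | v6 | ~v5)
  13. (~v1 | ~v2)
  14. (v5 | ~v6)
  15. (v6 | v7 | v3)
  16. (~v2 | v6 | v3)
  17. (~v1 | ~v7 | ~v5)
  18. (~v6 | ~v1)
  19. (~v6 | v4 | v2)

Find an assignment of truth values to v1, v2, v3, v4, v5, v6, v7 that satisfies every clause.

v1=0, v2=0, v3=0, v4=1, v5=1, v6=1, v7=1

Check each clause:
  1. (v7 | v6 | ~v1) — ~v1 is true.
  2. (~v5 | v1 | ~v3) — ~v3 is true.
  3. (v5 | v4) — v4 is true.
  4. (~v2 | ~v5) — ~v2 is true.
  5. (v3 | ~v7 | v4) — v4 is true.
  6. (v6 | v4 | v5) — v4 is true.
  7. (~v5 | ~v4 | v6) — v6 is true.
  8. (~v3 | ~v1 | ~v7) — ~v3 is true.
  9. (v6 | v7 | v1) — v6 is true.
  10. (v4 | ~v2) — v4 is true.
  11. (v7 | v3) — v7 is true.
  12. (v6 | ~v5 | ~v1) — ~v1 is true.
  13. (~v1 | ~v2) — ~v2 is true.
  14. (~v6 | v5) — v5 is true.
  15. (v7 | v6 | v3) — v6 is true.
  16. (~v2 | v6 | v3) — ~v2 is true.
  17. (~v1 | ~v7 | ~v5) — ~v1 is true.
  18. (~v6 | ~v1) — ~v1 is true.
  19. (v2 | ~v6 | v4) — v4 is true.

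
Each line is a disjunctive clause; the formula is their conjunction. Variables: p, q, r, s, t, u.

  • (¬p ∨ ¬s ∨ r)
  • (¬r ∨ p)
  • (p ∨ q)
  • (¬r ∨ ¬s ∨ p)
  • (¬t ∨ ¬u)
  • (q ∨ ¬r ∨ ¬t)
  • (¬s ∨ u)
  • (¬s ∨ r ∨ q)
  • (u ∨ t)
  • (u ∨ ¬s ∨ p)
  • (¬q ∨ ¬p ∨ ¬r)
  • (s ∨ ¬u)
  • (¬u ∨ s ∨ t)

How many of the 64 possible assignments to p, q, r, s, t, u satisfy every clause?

5

The models are:
  p=0 q=1 r=0 s=0 t=1 u=0
  p=0 q=1 r=0 s=1 t=0 u=1
  p=1 q=0 r=0 s=0 t=1 u=0
  p=1 q=0 r=1 s=1 t=0 u=1
  p=1 q=1 r=0 s=0 t=1 u=0
Count: 5.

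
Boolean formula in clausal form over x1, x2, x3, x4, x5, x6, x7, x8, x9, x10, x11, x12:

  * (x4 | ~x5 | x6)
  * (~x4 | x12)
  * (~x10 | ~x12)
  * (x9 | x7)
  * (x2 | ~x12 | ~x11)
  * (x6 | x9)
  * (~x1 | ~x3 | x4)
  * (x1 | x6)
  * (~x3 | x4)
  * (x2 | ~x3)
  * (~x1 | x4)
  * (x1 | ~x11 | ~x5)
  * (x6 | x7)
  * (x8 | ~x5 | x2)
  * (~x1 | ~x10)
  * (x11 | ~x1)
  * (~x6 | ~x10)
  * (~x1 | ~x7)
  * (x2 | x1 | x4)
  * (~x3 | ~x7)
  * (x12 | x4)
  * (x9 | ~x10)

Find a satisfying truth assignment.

Pure literal: x2 appears only positively; assign x2 = True.
Pure literal: x8 appears only positively; assign x8 = True.
Try x1 = False.
  then x6 is forced to True.
  then x10 is forced to False.
Try x3 = True.
  then x4 is forced to True.
  then x12 is forced to True.
  then x7 is forced to False.
  then x9 is forced to True.
The remaining clauses are satisfied by x5 = True, x11 = False.
Check each clause:
  1. (x4 | x6 | ~x5) — x4 is true.
  2. (~x4 | x12) — x12 is true.
  3. (~x10 | ~x12) — ~x10 is true.
  4. (x9 | x7) — x9 is true.
  5. (~x12 | x2 | ~x11) — x2 is true.
  6. (x9 | x6) — x9 is true.
  7. (~x1 | x4 | ~x3) — x4 is true.
  8. (x1 | x6) — x6 is true.
  9. (~x3 | x4) — x4 is true.
  10. (~x3 | x2) — x2 is true.
  11. (x4 | ~x1) — x4 is true.
  12. (~x5 | x1 | ~x11) — ~x11 is true.
  13. (x7 | x6) — x6 is true.
  14. (x2 | ~x5 | x8) — x8 is true.
  15. (~x10 | ~x1) — ~x10 is true.
  16. (x11 | ~x1) — ~x1 is true.
  17. (~x10 | ~x6) — ~x10 is true.
  18. (~x1 | ~x7) — ~x7 is true.
  19. (x1 | x2 | x4) — x2 is true.
  20. (~x7 | ~x3) — ~x7 is true.
  21. (x4 | x12) — x4 is true.
  22. (x9 | ~x10) — x9 is true.

x1=F, x2=T, x3=T, x4=T, x5=T, x6=T, x7=F, x8=T, x9=T, x10=F, x11=F, x12=T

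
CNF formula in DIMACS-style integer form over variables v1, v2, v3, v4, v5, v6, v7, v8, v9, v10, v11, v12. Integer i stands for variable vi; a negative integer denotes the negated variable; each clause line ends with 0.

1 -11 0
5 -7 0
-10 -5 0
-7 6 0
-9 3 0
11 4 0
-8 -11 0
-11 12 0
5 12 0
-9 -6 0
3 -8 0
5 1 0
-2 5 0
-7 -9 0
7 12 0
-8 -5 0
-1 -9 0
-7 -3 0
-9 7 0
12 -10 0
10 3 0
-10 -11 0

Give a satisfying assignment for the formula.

v1=1, v2=0, v3=1, v4=1, v5=0, v6=0, v7=0, v8=0, v9=0, v10=0, v11=1, v12=1

Check each clause:
  1. (v1 OR NOT v11) — v1 is true.
  2. (NOT v7 OR v5) — NOT v7 is true.
  3. (NOT v5 OR NOT v10) — NOT v5 is true.
  4. (v6 OR NOT v7) — NOT v7 is true.
  5. (v3 OR NOT v9) — v3 is true.
  6. (v4 OR v11) — v11 is true.
  7. (NOT v8 OR NOT v11) — NOT v8 is true.
  8. (v12 OR NOT v11) — v12 is true.
  9. (v5 OR v12) — v12 is true.
  10. (NOT v9 OR NOT v6) — NOT v6 is true.
  11. (v3 OR NOT v8) — NOT v8 is true.
  12. (v1 OR v5) — v1 is true.
  13. (NOT v2 OR v5) — NOT v2 is true.
  14. (NOT v9 OR NOT v7) — NOT v7 is true.
  15. (v7 OR v12) — v12 is true.
  16. (NOT v8 OR NOT v5) — NOT v8 is true.
  17. (NOT v9 OR NOT v1) — NOT v9 is true.
  18. (NOT v7 OR NOT v3) — NOT v7 is true.
  19. (v7 OR NOT v9) — NOT v9 is true.
  20. (v12 OR NOT v10) — v12 is true.
  21. (v3 OR v10) — v3 is true.
  22. (NOT v10 OR NOT v11) — NOT v10 is true.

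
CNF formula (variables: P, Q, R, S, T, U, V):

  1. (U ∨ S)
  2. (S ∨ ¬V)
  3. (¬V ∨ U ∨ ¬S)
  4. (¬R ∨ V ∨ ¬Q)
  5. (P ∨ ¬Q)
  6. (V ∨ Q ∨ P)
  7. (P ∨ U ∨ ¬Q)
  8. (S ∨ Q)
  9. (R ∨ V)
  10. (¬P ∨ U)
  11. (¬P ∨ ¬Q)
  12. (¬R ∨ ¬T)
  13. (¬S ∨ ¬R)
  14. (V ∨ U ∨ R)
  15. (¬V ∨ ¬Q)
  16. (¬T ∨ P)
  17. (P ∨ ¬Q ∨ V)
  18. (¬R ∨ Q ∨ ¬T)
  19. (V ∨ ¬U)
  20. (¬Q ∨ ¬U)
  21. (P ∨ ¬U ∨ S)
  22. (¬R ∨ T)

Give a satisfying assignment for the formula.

Set P = True and propagate.
  then U is forced to True.
  then Q is forced to False.
  then S is forced to True.
  then R is forced to False.
  then V is forced to True.
T is now unconstrained; take T = True.

P=T, Q=F, R=F, S=T, T=T, U=T, V=T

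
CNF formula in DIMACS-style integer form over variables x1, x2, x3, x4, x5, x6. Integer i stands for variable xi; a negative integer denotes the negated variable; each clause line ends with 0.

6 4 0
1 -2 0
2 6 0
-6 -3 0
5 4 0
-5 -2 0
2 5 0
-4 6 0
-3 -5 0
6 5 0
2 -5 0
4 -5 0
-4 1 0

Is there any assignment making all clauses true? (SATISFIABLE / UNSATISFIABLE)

SATISFIABLE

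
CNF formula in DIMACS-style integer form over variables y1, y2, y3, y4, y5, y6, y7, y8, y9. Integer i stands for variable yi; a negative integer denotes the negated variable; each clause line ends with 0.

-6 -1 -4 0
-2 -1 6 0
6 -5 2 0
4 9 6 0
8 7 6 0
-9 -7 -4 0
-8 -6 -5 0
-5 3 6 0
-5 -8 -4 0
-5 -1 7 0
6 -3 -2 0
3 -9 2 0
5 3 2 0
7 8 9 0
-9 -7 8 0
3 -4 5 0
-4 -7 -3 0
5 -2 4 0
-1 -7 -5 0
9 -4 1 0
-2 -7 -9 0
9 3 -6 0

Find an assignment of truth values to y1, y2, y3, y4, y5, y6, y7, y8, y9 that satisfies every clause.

y1 = F  y2 = F  y3 = T  y4 = T  y5 = F  y6 = T  y7 = F  y8 = T  y9 = T

Branch on y1: take y1 = False.
The remaining clauses are satisfied by y2 = False, y3 = True, y4 = True, y5 = False, y6 = True, y7 = False, y8 = True, y9 = True.
Every clause has at least one true literal under this assignment.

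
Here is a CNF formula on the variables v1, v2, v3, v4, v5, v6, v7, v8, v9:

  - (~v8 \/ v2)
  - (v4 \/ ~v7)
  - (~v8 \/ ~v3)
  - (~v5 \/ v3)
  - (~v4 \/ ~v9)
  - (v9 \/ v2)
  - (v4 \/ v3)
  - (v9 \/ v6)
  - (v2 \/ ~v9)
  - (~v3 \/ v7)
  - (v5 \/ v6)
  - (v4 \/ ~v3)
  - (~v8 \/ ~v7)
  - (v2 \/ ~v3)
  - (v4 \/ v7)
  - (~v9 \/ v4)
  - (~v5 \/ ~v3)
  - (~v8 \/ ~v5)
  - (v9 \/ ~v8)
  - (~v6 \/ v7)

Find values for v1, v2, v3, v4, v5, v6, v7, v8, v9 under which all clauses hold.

v1 = False, v2 = True, v3 = False, v4 = True, v5 = False, v6 = True, v7 = True, v8 = False, v9 = False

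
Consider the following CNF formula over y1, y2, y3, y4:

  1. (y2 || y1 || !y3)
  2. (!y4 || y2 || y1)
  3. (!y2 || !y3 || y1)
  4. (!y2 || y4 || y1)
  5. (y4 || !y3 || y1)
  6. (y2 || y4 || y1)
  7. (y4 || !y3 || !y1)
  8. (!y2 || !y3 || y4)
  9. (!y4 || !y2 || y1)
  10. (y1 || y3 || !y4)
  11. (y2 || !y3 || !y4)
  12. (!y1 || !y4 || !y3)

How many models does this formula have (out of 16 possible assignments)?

4

The models are:
  y1=T y2=F y3=F y4=F
  y1=T y2=F y3=F y4=T
  y1=T y2=T y3=F y4=F
  y1=T y2=T y3=F y4=T
Count: 4.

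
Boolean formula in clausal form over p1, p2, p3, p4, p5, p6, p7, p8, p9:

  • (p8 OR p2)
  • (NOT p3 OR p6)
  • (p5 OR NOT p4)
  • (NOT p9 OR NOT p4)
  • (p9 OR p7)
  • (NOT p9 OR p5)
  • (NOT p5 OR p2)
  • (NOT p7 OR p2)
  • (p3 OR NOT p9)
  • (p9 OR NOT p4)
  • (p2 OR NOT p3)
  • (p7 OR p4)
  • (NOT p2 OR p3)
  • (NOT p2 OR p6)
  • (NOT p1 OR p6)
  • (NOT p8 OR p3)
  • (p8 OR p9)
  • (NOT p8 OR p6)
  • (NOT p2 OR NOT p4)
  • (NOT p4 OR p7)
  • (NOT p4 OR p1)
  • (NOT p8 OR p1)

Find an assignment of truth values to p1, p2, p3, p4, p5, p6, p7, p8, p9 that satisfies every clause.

p1 = True, p2 = True, p3 = True, p4 = False, p5 = True, p6 = True, p7 = True, p8 = False, p9 = True

Pure literal: p6 appears only positively; assign p6 = True.
Try p1 = True.
Branch on p2: take p2 = True.
  then p3 is forced to True.
  then p4 is forced to False.
  then p7 is forced to True.
Set p5 = True and propagate.
For the remaining variables, p8 = False, p9 = True works.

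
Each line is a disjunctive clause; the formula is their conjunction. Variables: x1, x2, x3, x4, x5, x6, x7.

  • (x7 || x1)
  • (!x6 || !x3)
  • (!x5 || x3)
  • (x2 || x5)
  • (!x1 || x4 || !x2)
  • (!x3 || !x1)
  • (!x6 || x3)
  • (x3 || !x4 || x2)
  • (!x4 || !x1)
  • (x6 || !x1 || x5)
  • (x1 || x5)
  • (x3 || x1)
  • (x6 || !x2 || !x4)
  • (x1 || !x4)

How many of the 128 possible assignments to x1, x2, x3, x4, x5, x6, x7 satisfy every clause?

Satisfying assignments:
  x1=F x2=F x3=T x4=F x5=T x6=F x7=T
  x1=F x2=T x3=T x4=F x5=T x6=F x7=T
Count: 2.

2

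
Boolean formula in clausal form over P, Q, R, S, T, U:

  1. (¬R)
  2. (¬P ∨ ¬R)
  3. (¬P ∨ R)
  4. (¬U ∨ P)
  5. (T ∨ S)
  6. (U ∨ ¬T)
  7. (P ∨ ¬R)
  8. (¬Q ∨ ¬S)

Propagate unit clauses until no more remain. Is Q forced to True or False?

False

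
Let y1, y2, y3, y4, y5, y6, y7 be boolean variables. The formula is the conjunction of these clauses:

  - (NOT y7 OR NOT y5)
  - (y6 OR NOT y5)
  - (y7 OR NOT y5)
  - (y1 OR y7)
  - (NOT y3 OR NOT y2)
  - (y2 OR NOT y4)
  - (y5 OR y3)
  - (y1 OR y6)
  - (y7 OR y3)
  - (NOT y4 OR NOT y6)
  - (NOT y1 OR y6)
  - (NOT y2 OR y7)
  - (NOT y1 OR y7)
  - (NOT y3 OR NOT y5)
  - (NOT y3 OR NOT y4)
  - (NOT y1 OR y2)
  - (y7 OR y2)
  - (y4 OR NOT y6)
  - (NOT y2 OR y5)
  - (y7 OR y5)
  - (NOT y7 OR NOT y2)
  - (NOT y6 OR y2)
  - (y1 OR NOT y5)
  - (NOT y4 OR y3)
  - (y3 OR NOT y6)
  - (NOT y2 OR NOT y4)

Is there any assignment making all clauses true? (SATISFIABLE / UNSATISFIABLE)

UNSATISFIABLE

y2 = True:
  propagation gives y3=False, y5=True, y7=False; an empty clause results — contradiction.
y2 = False:
  propagation gives y4=False, y1=False, y7=True, y5=False; an empty clause results — contradiction.
Every branch closes, so no satisfying assignment exists.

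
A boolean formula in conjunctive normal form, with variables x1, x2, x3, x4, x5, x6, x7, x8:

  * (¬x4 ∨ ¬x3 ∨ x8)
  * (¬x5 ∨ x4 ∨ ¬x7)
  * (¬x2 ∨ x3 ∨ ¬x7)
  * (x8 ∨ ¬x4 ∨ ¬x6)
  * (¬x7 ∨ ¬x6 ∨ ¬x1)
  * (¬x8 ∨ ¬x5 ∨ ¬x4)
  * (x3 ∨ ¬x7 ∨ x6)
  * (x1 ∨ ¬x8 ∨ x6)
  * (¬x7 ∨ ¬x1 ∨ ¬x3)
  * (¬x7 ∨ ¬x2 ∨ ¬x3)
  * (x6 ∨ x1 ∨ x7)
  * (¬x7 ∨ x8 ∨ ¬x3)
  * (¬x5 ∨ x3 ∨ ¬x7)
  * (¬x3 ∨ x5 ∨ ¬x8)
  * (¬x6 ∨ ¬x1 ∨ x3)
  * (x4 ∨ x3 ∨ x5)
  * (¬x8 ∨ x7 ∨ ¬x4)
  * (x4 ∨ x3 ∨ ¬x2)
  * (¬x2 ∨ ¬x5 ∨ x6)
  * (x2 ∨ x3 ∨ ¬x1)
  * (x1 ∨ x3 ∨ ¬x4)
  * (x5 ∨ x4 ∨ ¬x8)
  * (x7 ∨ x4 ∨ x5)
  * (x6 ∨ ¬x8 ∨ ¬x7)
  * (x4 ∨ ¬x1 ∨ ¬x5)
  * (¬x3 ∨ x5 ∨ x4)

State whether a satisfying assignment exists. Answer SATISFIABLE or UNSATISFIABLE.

SATISFIABLE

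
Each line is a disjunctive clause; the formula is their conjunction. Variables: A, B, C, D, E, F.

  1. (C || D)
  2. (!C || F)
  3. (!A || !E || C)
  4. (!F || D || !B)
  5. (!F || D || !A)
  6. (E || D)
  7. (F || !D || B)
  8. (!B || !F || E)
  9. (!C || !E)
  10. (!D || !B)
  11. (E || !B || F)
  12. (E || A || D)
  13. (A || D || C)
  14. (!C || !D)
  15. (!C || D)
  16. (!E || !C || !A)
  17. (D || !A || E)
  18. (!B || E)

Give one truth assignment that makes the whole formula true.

Set A = False and propagate.
Set B = False and propagate.
Branch on C: take C = False.
  then D is forced to True.
  then F is forced to True.
E is now unconstrained; take E = False.
Every clause has at least one true literal under this assignment.

A=False, B=False, C=False, D=True, E=False, F=True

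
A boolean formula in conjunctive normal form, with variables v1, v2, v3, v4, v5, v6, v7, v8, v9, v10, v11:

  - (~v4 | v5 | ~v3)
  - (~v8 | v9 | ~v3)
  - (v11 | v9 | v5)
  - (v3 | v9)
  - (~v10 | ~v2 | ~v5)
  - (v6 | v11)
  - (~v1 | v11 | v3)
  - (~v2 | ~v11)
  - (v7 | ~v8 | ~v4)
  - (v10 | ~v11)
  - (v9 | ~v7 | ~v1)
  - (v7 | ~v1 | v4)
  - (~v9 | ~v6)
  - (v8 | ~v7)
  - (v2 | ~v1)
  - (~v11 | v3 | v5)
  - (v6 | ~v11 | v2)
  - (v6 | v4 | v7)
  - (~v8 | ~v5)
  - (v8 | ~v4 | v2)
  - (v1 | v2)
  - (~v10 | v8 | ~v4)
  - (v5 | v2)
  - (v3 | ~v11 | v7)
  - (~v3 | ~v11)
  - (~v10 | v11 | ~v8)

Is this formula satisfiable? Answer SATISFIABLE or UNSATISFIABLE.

SATISFIABLE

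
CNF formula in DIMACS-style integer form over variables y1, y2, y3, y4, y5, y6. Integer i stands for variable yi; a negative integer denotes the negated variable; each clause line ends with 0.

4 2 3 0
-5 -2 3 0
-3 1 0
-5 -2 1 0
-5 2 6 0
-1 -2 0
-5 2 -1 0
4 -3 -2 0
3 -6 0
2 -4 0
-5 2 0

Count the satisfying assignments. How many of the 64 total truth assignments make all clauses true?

4

Satisfying assignments:
  y1=0 y2=1 y3=0 y4=0 y5=0 y6=0
  y1=0 y2=1 y3=0 y4=1 y5=0 y6=0
  y1=1 y2=0 y3=1 y4=0 y5=0 y6=0
  y1=1 y2=0 y3=1 y4=0 y5=0 y6=1
That's 4 in total.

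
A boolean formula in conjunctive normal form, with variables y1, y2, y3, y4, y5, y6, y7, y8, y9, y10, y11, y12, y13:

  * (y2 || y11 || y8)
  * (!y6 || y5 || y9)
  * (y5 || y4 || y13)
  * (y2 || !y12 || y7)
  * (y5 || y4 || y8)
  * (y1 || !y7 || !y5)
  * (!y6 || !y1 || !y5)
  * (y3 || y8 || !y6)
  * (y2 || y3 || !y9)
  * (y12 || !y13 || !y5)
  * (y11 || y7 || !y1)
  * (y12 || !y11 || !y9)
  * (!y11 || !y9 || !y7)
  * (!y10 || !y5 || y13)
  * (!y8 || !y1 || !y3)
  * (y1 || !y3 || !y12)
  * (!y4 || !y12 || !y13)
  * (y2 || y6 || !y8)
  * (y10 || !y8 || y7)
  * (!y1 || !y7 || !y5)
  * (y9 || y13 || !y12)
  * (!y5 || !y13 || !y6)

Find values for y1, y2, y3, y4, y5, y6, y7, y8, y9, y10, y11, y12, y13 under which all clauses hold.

y1 = False  y2 = True  y3 = False  y4 = True  y5 = False  y6 = False  y7 = True  y8 = False  y9 = False  y10 = True  y11 = True  y12 = False  y13 = True

Check each clause:
  1. (y2 || y8 || y11) — y2 is true.
  2. (!y6 || y5 || y9) — !y6 is true.
  3. (y13 || y4 || y5) — y13 is true.
  4. (y7 || !y12 || y2) — y2 is true.
  5. (y8 || y5 || y4) — y4 is true.
  6. (!y7 || y1 || !y5) — !y5 is true.
  7. (!y6 || !y1 || !y5) — !y6 is true.
  8. (y3 || y8 || !y6) — !y6 is true.
  9. (y2 || !y9 || y3) — y2 is true.
  10. (!y5 || y12 || !y13) — !y5 is true.
  11. (y11 || !y1 || y7) — y11 is true.
  12. (!y9 || !y11 || y12) — !y9 is true.
  13. (!y11 || !y7 || !y9) — !y9 is true.
  14. (!y10 || y13 || !y5) — !y5 is true.
  15. (!y8 || !y1 || !y3) — !y8 is true.
  16. (y1 || !y12 || !y3) — !y12 is true.
  17. (!y12 || !y13 || !y4) — !y12 is true.
  18. (y2 || y6 || !y8) — !y8 is true.
  19. (y7 || !y8 || y10) — !y8 is true.
  20. (!y1 || !y5 || !y7) — !y5 is true.
  21. (y13 || y9 || !y12) — !y12 is true.
  22. (!y5 || !y6 || !y13) — !y6 is true.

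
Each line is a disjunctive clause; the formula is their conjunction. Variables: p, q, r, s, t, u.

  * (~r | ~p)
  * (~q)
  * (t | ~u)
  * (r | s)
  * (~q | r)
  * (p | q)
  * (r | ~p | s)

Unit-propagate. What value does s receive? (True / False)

True

Unit clause (~q) sets q = False.
From (q | p) and q = False: p = True.
(~r | ~p) with p = True leaves only ~r, so r = False.
From (r | s) and r = False: s = True.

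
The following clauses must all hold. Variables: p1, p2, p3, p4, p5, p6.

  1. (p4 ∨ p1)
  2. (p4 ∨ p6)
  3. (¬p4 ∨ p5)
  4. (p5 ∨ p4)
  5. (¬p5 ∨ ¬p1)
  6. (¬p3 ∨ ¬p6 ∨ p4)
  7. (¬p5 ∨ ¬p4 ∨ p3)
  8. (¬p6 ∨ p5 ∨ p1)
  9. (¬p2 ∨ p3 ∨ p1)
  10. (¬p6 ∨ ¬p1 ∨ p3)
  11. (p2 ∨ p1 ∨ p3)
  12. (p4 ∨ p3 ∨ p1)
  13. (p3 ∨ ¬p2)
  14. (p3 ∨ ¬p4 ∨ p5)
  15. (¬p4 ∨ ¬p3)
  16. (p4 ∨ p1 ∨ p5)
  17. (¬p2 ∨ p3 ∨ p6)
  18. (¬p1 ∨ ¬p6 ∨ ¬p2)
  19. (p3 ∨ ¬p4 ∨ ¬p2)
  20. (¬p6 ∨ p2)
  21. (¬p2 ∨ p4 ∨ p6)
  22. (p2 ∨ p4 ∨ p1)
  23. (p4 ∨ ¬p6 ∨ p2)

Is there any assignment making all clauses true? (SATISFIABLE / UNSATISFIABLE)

p4 = True:
  propagation gives p5=True, p1=False, p3=True; an empty clause results — contradiction.
p4 = False:
  propagation gives p1=True, p6=True, p5=True; an empty clause results — contradiction.
Every branch closes, so no satisfying assignment exists.

UNSATISFIABLE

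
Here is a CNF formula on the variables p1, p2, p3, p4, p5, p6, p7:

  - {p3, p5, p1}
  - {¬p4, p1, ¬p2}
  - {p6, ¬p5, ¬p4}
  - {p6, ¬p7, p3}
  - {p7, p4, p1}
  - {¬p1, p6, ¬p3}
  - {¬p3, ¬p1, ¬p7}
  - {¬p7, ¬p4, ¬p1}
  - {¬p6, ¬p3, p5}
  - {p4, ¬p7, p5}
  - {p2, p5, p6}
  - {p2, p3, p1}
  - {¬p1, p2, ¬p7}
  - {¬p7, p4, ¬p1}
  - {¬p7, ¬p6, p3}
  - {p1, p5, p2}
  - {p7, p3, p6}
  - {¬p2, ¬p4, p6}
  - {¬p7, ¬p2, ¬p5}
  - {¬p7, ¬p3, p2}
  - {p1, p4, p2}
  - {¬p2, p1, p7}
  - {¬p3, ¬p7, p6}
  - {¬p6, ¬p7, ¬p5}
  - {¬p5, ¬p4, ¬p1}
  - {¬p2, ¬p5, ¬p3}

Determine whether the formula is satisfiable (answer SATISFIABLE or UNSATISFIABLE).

SATISFIABLE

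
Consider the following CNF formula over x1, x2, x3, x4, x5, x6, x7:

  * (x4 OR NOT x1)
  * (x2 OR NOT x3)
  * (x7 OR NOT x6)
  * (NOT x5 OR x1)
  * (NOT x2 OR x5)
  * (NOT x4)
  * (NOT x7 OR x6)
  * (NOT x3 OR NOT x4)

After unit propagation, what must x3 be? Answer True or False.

Unit clause (NOT x4) sets x4 = False.
(NOT x1 OR x4) with x4 = False leaves only NOT x1, so x1 = False.
(NOT x5 OR x1) with x1 = False leaves only NOT x5, so x5 = False.
In (x5 OR NOT x2), x5 is now false; NOT x2 must hold, so x2 = False.
In (NOT x3 OR x2), x2 is now false; NOT x3 must hold, so x3 = False.

False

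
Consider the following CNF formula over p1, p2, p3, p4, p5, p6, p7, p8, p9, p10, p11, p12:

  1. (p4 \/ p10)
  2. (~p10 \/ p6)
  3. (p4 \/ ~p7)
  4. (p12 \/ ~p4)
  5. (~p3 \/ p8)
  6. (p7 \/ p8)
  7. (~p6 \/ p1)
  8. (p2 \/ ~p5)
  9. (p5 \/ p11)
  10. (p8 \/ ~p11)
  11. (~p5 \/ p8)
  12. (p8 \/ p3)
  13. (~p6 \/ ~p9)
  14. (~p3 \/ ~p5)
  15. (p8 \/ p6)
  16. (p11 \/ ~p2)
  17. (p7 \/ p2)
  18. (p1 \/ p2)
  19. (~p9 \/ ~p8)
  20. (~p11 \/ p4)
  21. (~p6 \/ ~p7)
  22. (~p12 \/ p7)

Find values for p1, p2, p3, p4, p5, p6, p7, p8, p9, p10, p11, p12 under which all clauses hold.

p1 = F, p2 = T, p3 = T, p4 = T, p5 = F, p6 = F, p7 = T, p8 = T, p9 = F, p10 = F, p11 = T, p12 = T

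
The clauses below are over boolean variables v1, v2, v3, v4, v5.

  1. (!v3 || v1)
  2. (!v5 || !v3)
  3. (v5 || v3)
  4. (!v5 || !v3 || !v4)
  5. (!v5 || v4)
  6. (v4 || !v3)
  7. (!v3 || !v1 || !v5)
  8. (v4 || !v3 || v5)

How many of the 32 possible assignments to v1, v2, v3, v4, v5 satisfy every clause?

Satisfying assignments:
  v1=F v2=F v3=F v4=T v5=T
  v1=F v2=T v3=F v4=T v5=T
  v1=T v2=F v3=F v4=T v5=T
  v1=T v2=F v3=T v4=T v5=F
  v1=T v2=T v3=F v4=T v5=T
  v1=T v2=T v3=T v4=T v5=F
Count: 6.

6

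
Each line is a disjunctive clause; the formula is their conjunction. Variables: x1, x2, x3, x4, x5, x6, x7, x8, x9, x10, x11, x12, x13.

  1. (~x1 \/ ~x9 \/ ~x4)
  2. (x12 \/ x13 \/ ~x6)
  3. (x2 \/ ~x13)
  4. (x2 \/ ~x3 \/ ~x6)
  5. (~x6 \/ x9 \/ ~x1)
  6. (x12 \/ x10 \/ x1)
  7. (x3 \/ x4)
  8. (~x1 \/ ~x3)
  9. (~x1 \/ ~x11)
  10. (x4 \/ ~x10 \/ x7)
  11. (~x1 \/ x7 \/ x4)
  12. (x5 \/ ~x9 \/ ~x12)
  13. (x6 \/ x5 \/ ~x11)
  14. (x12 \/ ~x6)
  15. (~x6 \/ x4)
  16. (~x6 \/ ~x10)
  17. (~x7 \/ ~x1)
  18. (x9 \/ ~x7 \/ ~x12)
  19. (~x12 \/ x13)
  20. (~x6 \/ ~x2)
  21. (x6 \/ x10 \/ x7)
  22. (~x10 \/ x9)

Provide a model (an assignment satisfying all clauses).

x1 = 0  x2 = 1  x3 = 1  x4 = 1  x5 = 1  x6 = 0  x7 = 1  x8 = 0  x9 = 1  x10 = 1  x11 = 1  x12 = 1  x13 = 1

Check each clause:
  1. (~x9 \/ ~x4 \/ ~x1) — ~x1 is true.
  2. (x12 \/ ~x6 \/ x13) — ~x6 is true.
  3. (~x13 \/ x2) — x2 is true.
  4. (~x3 \/ ~x6 \/ x2) — ~x6 is true.
  5. (~x6 \/ x9 \/ ~x1) — x9 is true.
  6. (x1 \/ x10 \/ x12) — x10 is true.
  7. (x3 \/ x4) — x3 is true.
  8. (~x1 \/ ~x3) — ~x1 is true.
  9. (~x11 \/ ~x1) — ~x1 is true.
  10. (x4 \/ ~x10 \/ x7) — x4 is true.
  11. (~x1 \/ x4 \/ x7) — x4 is true.
  12. (~x12 \/ ~x9 \/ x5) — x5 is true.
  13. (x5 \/ ~x11 \/ x6) — x5 is true.
  14. (~x6 \/ x12) — ~x6 is true.
  15. (x4 \/ ~x6) — ~x6 is true.
  16. (~x6 \/ ~x10) — ~x6 is true.
  17. (~x7 \/ ~x1) — ~x1 is true.
  18. (~x12 \/ x9 \/ ~x7) — x9 is true.
  19. (x13 \/ ~x12) — x13 is true.
  20. (~x2 \/ ~x6) — ~x6 is true.
  21. (x6 \/ x10 \/ x7) — x10 is true.
  22. (~x10 \/ x9) — x9 is true.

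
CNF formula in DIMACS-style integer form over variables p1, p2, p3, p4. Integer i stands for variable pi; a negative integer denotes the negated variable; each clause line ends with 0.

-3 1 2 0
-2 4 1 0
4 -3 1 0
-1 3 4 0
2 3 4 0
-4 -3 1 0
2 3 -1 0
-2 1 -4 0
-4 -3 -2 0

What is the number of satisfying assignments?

Satisfying assignments:
  p1=F p2=F p3=F p4=T
  p1=T p2=F p3=T p4=F
  p1=T p2=F p3=T p4=T
  p1=T p2=T p3=F p4=T
  p1=T p2=T p3=T p4=F
That's 5 in total.

5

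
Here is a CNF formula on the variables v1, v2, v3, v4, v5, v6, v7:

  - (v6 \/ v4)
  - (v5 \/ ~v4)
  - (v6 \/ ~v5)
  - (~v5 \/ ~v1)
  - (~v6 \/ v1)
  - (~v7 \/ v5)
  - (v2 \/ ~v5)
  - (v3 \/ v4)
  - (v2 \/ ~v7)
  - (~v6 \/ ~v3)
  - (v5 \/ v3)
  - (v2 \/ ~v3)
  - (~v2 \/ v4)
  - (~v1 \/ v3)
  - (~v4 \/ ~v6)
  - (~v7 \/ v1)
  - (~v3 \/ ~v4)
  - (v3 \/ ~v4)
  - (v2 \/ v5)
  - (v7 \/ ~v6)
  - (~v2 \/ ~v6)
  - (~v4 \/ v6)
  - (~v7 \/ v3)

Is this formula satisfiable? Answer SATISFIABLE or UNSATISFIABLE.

v3 = True:
  propagation gives v6=False, v4=True; an empty clause results — contradiction.
v3 = False:
  propagation gives v4=True; an empty clause results — contradiction.
Every branch closes, so no satisfying assignment exists.

UNSATISFIABLE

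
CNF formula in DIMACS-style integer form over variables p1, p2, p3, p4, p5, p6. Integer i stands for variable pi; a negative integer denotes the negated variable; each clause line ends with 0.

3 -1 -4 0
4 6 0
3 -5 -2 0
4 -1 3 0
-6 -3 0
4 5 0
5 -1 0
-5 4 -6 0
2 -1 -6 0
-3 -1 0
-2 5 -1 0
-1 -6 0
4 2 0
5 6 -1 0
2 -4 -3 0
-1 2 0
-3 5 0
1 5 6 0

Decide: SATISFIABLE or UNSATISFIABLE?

Branch on p1: take p1 = False.
For the remaining variables, p2 = False, p3 = False, p4 = True, p5 = False, p6 = True works.
Every clause has at least one true literal under this assignment.
So p1=False, p2=False, p3=False, p4=True, p5=False, p6=True is a satisfying assignment.

SATISFIABLE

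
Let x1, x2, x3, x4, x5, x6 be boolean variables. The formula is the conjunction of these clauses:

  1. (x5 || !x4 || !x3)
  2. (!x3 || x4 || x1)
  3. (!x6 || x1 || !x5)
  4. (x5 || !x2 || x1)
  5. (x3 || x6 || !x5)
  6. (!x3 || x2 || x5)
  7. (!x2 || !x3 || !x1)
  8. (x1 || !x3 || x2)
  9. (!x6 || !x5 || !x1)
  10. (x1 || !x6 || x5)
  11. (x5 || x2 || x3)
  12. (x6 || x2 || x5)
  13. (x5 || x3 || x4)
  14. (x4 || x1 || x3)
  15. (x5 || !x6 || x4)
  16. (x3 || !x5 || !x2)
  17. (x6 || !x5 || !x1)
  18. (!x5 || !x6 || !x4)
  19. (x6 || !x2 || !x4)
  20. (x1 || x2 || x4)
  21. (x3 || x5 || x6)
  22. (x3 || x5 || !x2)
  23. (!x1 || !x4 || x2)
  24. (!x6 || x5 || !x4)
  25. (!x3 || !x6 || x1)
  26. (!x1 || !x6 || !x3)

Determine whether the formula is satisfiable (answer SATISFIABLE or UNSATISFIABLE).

x5 = True:
  x1 = True:
    propagation gives x6=False; an empty clause results — contradiction.
  x1 = False:
    propagation gives x6=False, x3=True, x4=True, x2=True; an empty clause results — contradiction.
x5 = False:
  x3 = True:
    propagation gives x4=False, x1=True, x2=True; an empty clause results — contradiction.
  x3 = False:
    propagation gives x2=True; an empty clause results — contradiction.
Every branch closes, so no satisfying assignment exists.

UNSATISFIABLE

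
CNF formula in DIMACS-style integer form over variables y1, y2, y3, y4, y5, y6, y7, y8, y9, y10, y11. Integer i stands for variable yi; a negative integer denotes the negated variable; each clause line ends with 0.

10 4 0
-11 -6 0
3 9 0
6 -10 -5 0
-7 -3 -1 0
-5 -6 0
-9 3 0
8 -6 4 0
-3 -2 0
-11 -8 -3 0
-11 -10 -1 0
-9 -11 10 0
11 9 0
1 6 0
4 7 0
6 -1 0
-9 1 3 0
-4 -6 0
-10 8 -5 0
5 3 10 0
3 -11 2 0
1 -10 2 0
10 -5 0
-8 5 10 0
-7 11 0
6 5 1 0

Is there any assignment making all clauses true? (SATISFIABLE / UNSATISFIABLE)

y10 = True:
  y6 = True:
    propagation gives y11=False, y5=False, y9=True, y3=True; an empty clause results — contradiction.
  y6 = False:
    propagation gives y5=False, y1=True; an empty clause results — contradiction.
y10 = False:
  propagation gives y4=True, y6=False, y1=True; an empty clause results — contradiction.
Every branch closes, so no satisfying assignment exists.

UNSATISFIABLE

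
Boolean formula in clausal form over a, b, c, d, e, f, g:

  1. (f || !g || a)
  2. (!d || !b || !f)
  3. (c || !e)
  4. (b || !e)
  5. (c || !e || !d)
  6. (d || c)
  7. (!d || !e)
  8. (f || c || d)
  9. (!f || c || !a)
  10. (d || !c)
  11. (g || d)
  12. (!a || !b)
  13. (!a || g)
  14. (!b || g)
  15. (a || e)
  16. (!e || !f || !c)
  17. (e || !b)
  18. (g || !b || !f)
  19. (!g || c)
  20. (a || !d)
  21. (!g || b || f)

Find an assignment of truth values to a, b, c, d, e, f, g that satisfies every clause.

a=T, b=F, c=T, d=T, e=F, f=T, g=T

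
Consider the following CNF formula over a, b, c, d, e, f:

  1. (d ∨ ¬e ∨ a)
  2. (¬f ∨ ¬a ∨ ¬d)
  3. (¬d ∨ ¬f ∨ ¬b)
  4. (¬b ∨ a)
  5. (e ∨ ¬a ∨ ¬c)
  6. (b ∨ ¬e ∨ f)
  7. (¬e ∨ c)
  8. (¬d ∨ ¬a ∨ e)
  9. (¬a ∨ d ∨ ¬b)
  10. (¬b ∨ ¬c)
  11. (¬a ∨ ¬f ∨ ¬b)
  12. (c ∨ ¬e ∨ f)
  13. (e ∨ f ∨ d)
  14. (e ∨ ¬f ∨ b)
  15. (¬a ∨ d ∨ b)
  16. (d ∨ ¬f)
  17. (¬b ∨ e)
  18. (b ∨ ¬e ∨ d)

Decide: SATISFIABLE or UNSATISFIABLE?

Set a = False and propagate.
  then b is forced to False.
The remaining clauses are satisfied by c = True, d = True, e = True, f = True.
So a=F, b=F, c=T, d=T, e=T, f=T is a satisfying assignment.

SATISFIABLE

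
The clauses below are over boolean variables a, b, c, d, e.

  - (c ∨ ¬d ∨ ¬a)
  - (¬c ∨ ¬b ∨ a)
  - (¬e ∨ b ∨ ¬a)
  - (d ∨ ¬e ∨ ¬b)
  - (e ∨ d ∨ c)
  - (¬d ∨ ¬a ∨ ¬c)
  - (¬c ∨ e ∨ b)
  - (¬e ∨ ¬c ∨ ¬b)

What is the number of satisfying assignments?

The models are:
  a=0 b=0 c=0 d=0 e=1
  a=0 b=0 c=0 d=1 e=0
  a=0 b=0 c=0 d=1 e=1
  a=0 b=0 c=1 d=0 e=1
  a=0 b=0 c=1 d=1 e=1
  a=0 b=1 c=0 d=1 e=0
  a=0 b=1 c=0 d=1 e=1
  a=1 b=1 c=1 d=0 e=0
That's 8 in total.

8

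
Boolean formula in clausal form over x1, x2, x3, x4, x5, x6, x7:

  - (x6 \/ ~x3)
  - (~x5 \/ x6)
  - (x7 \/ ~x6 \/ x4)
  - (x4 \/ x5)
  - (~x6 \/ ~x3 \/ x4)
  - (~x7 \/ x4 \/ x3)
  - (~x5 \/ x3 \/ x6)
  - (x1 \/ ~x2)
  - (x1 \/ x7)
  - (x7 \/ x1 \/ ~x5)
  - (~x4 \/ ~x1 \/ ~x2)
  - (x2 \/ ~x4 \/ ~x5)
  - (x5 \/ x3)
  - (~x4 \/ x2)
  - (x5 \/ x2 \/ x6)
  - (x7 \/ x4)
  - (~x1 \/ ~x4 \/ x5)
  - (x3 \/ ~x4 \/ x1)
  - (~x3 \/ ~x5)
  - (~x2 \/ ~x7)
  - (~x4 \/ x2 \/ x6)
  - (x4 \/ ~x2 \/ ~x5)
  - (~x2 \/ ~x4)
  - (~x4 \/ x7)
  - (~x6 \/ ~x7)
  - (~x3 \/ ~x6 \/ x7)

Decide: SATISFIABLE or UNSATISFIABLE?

x4 = True:
  propagation gives x2=True; an empty clause results — contradiction.
x4 = False:
  propagation gives x5=True, x6=True, x7=True; an empty clause results — contradiction.
Every branch closes, so no satisfying assignment exists.

UNSATISFIABLE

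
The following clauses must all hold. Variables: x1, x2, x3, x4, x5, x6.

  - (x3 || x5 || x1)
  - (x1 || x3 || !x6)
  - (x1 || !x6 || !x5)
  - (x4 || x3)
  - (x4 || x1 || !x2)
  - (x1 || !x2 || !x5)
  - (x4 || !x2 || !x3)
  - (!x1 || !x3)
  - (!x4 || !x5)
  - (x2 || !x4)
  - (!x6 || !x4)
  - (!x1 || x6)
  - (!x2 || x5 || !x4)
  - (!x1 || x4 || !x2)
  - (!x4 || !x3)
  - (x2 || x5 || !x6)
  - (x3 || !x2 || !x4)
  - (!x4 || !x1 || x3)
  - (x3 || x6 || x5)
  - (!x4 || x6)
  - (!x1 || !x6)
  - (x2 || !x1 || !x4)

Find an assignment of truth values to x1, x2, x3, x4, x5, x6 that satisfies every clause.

x1 = F, x2 = F, x3 = T, x4 = F, x5 = F, x6 = F

Try x1 = False.
Try x2 = False.
  then x4 is forced to False.
  then x3 is forced to True.
Branch on x5: take x5 = False.
  then x6 is forced to False.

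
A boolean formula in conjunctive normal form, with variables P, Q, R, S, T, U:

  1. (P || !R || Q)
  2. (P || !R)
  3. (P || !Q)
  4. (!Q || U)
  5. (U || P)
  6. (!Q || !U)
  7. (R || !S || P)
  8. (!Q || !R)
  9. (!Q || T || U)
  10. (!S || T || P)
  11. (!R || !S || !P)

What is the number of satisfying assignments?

Case analysis on P and Q:
  P=1, Q=1: a clause becomes empty — 0.
  P=1, Q=0: T, U free; 3 ways for (R,S) × 2^2 = 12.
  P=0, Q=1: a clause becomes empty — 0.
  P=0, Q=0: remaining (R,S,T,U) ∈ {(0,0,0,1); (0,0,1,1)} — 2.
Total: 0 + 12 + 0 + 2 = 14.

14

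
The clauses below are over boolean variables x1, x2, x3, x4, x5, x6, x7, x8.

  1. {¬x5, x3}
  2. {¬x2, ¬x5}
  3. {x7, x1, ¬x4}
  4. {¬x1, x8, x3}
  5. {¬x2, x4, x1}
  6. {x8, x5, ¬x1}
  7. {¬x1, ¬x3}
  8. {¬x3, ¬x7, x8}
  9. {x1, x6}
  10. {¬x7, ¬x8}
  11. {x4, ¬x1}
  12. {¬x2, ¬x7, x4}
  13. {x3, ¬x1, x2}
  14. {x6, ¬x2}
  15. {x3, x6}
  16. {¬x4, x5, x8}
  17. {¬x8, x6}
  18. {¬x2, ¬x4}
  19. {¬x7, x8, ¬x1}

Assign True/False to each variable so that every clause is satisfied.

x1=False, x2=False, x3=True, x4=False, x5=True, x6=True, x7=False, x8=True

Check each clause:
  1. {x3, ¬x5} — x3 is true.
  2. {¬x5, ¬x2} — ¬x2 is true.
  3. {¬x4, x7, x1} — ¬x4 is true.
  4. {x3, ¬x1, x8} — x8 is true.
  5. {x1, ¬x2, x4} — ¬x2 is true.
  6. {¬x1, x8, x5} — x8 is true.
  7. {¬x1, ¬x3} — ¬x1 is true.
  8. {¬x7, x8, ¬x3} — x8 is true.
  9. {x6, x1} — x6 is true.
  10. {¬x7, ¬x8} — ¬x7 is true.
  11. {¬x1, x4} — ¬x1 is true.
  12. {¬x7, x4, ¬x2} — ¬x7 is true.
  13. {¬x1, x3, x2} — x3 is true.
  14. {¬x2, x6} — x6 is true.
  15. {x6, x3} — x3 is true.
  16. {x5, x8, ¬x4} — x8 is true.
  17. {x6, ¬x8} — x6 is true.
  18. {¬x4, ¬x2} — ¬x4 is true.
  19. {x8, ¬x7, ¬x1} — x8 is true.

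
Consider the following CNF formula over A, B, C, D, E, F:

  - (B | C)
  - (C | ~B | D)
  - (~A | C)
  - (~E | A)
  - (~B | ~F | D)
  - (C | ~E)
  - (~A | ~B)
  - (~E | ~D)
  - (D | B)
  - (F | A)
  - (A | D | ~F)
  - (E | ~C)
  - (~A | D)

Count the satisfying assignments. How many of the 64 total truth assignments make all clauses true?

The models are:
  A=F B=T C=F D=T E=F F=T
That's 1 in total.

1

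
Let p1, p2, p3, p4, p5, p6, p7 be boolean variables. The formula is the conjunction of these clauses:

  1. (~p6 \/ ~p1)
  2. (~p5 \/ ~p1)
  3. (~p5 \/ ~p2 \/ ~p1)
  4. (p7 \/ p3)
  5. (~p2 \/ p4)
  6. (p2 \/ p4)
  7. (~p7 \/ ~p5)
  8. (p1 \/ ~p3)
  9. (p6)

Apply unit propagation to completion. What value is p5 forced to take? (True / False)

False

(p6) stands alone — p6 = True.
(~p1 \/ ~p6) with p6 = True leaves only ~p1, so p1 = False.
(p1 \/ ~p3) with p1 = False leaves only ~p3, so p3 = False.
In (p3 \/ p7), p3 is now false; p7 must hold, so p7 = True.
In (~p5 \/ ~p7), ~p7 is now false; ~p5 must hold, so p5 = False.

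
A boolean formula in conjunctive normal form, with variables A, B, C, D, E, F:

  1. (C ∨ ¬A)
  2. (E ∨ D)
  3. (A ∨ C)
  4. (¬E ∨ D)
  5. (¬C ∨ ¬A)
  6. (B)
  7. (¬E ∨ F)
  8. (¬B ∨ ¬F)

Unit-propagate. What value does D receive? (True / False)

(B) is a unit clause: B = True.
From (¬F ∨ ¬B) and B = True: F = False.
(F ∨ ¬E): since F = False, the clause reduces to (¬E). E = False.
(D ∨ E) with E = False leaves only D, so D = True.

True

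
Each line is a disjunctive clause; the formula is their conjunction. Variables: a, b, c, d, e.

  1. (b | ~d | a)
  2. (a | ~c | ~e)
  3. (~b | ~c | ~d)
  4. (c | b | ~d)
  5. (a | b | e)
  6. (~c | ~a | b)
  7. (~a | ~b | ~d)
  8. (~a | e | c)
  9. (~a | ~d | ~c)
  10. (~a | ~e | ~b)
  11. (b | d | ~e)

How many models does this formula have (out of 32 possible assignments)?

The models are:
  a=F b=T c=F d=F e=F
  a=F b=T c=F d=F e=T
  a=F b=T c=F d=T e=F
  a=F b=T c=F d=T e=T
  a=F b=T c=T d=F e=F
  a=T b=T c=T d=F e=F
Count: 6.

6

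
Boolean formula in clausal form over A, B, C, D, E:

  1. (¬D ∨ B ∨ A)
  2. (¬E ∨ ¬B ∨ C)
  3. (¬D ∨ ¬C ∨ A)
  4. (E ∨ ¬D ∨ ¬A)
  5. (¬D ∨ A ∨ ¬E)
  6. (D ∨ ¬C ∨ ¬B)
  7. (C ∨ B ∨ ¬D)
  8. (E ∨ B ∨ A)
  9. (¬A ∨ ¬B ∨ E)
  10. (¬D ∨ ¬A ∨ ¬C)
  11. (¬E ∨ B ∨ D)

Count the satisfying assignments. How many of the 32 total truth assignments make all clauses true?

4

Satisfying assignments:
  A=0 B=1 C=0 D=0 E=0
  A=0 B=1 C=0 D=1 E=0
  A=1 B=0 C=0 D=0 E=0
  A=1 B=0 C=1 D=0 E=0
Count: 4.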